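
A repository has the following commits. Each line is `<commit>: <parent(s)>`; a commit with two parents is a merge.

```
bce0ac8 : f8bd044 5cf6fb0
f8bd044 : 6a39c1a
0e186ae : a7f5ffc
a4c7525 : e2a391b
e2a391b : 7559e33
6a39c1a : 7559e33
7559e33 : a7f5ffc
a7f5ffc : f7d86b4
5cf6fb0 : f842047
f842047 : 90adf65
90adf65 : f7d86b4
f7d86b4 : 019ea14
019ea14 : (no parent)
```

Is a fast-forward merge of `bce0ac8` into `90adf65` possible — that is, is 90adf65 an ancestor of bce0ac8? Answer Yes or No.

A fast-forward from 90adf65 to bce0ac8 is possible iff 90adf65 is an ancestor of bce0ac8.
Ancestors of bce0ac8: {019ea14, 5cf6fb0, 6a39c1a, 7559e33, 90adf65, a7f5ffc, bce0ac8, f7d86b4, f842047, f8bd044}.
90adf65 is among them, so fast-forward is possible.

Yes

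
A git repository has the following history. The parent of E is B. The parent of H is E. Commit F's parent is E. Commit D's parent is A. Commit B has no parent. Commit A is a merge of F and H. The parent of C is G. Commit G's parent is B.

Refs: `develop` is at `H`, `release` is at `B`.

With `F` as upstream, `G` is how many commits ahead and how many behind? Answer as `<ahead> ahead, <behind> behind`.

1 ahead, 2 behind

Reachable from G: {B, G}.
Reachable from F: {B, E, F}.
Only in G's history (ahead): {G} — 1.
Only in F's history (behind): {E, F} — 2.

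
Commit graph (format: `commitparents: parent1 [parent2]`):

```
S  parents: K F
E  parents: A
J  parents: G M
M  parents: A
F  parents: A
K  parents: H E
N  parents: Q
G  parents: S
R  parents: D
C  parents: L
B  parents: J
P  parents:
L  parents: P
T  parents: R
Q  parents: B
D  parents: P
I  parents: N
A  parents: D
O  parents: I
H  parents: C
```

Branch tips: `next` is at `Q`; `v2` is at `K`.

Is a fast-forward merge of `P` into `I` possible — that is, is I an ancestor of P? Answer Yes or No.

No

A fast-forward from I to P is possible iff I is an ancestor of P.
Ancestors of P: {P}.
I is not among them, so fast-forward is not possible.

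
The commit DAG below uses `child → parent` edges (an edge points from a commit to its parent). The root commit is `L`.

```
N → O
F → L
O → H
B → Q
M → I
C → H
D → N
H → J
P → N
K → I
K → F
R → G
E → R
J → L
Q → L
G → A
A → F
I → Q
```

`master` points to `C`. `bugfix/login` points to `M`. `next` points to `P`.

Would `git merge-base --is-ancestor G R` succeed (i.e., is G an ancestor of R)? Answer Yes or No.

Yes

Ancestors of R (commits reachable by following parents): {A, F, G, L, R}.
G is in that set, so it is an ancestor of R.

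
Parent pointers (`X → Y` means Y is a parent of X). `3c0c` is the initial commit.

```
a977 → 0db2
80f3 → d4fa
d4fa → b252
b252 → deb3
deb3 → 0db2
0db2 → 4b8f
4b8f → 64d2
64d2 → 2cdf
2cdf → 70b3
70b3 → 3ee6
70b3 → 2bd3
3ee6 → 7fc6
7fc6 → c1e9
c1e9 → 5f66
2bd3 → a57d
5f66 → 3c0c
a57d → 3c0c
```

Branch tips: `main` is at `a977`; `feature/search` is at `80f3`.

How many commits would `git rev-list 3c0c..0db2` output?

Reachable from 0db2: {0db2, 2bd3, 2cdf, 3c0c, 3ee6, 4b8f, 5f66, 64d2, 70b3, 7fc6, a57d, c1e9}.
Reachable from 3c0c: {3c0c}.
In 0db2's history but not 3c0c's: {0db2, 2bd3, 2cdf, 3ee6, 4b8f, 5f66, 64d2, 70b3, 7fc6, a57d, c1e9} — 11 commits.

11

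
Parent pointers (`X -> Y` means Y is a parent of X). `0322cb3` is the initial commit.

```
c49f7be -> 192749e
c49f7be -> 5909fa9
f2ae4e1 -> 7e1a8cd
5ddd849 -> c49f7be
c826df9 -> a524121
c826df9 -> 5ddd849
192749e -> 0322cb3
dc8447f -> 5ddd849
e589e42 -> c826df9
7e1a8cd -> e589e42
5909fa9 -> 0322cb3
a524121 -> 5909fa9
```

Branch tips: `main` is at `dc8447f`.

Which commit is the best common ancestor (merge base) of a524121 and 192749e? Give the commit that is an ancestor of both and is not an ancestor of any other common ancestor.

Ancestors of a524121: {0322cb3, 5909fa9, a524121}.
Ancestors of 192749e: {0322cb3, 192749e}.
Common ancestors: {0322cb3}.
The only common ancestor is 0322cb3, so it is the merge base.

0322cb3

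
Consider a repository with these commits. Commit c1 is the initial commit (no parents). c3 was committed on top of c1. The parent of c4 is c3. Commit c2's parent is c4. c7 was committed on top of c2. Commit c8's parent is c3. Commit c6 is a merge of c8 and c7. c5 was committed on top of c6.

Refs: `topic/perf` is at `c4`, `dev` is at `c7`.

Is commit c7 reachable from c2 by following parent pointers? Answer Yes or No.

No

Ancestors of c2: {c1, c2, c3, c4}.
c7 is not in that set, so it is not an ancestor of c2.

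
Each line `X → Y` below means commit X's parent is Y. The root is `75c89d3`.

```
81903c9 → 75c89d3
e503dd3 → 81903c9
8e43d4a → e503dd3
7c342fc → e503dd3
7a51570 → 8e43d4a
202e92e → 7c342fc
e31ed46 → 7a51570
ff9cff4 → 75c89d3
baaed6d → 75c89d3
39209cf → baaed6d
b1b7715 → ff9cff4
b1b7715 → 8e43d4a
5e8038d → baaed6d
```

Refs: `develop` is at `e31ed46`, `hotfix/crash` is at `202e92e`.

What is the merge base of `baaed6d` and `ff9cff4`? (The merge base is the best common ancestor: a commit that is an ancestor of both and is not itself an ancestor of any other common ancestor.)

Ancestors of baaed6d: {75c89d3, baaed6d}.
Ancestors of ff9cff4: {75c89d3, ff9cff4}.
Common ancestors: {75c89d3}.
The only common ancestor is 75c89d3, so it is the merge base.

75c89d3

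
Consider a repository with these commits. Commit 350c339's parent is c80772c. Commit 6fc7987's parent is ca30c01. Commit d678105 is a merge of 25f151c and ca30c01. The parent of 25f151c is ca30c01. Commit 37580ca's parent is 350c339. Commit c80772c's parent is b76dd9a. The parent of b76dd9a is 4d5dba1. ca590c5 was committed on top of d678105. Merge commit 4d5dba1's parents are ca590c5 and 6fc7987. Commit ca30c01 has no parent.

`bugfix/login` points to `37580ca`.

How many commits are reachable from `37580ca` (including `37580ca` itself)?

10

Walking parent pointers from 37580ca: reachable set = {25f151c, 350c339, 37580ca, 4d5dba1, 6fc7987, b76dd9a, c80772c, ca30c01, ca590c5, d678105}.
That is 10 commits.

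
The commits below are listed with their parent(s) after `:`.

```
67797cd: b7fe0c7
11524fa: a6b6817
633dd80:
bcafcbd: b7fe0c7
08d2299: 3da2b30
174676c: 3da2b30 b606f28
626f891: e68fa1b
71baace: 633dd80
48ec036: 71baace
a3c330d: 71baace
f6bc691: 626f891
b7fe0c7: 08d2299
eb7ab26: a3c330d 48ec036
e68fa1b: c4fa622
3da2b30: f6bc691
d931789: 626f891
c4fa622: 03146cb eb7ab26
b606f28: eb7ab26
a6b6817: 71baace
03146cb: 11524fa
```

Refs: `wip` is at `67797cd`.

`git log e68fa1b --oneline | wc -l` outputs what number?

Walking parent pointers from e68fa1b: reachable set = {03146cb, 11524fa, 48ec036, 633dd80, 71baace, a3c330d, a6b6817, c4fa622, e68fa1b, eb7ab26}.
That is 10 commits.

10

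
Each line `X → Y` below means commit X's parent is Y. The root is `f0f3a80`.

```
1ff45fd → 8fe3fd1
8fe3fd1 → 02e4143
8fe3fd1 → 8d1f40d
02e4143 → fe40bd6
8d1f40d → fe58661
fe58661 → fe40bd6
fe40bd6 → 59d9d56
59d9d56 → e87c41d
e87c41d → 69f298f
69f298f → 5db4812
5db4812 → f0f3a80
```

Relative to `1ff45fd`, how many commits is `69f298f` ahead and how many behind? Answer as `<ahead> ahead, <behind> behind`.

0 ahead, 8 behind

Reachable from 69f298f: {5db4812, 69f298f, f0f3a80}.
Reachable from 1ff45fd: {02e4143, 1ff45fd, 59d9d56, 5db4812, 69f298f, 8d1f40d, 8fe3fd1, e87c41d, f0f3a80, fe40bd6, fe58661}.
Only in 69f298f's history (ahead): {} — 0.
Only in 1ff45fd's history (behind): {02e4143, 1ff45fd, 59d9d56, 8d1f40d, 8fe3fd1, e87c41d, fe40bd6, fe58661} — 8.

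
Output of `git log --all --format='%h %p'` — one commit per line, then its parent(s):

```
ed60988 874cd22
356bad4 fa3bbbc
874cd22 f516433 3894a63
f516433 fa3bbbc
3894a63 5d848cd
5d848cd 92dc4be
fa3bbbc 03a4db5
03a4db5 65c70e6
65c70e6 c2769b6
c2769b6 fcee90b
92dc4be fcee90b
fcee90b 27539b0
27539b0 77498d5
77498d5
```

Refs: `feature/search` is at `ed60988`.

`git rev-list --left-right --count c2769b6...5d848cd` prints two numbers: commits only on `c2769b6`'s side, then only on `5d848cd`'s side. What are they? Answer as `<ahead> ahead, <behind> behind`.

1 ahead, 2 behind

Reachable from c2769b6: {27539b0, 77498d5, c2769b6, fcee90b}.
Reachable from 5d848cd: {27539b0, 5d848cd, 77498d5, 92dc4be, fcee90b}.
Only in c2769b6's history (ahead): {c2769b6} — 1.
Only in 5d848cd's history (behind): {5d848cd, 92dc4be} — 2.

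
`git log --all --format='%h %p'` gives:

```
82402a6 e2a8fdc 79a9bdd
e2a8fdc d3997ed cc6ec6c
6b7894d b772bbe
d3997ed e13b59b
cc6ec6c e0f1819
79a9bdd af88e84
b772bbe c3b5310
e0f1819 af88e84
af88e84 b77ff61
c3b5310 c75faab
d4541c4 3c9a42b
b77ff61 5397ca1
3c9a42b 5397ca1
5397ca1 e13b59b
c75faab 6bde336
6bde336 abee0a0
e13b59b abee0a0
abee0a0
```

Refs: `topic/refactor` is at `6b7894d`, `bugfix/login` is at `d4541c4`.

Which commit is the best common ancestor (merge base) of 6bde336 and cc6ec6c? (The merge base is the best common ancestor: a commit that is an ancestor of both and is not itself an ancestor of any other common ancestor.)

abee0a0

Ancestors of 6bde336: {6bde336, abee0a0}.
Ancestors of cc6ec6c: {5397ca1, abee0a0, af88e84, b77ff61, cc6ec6c, e0f1819, e13b59b}.
Common ancestors: {abee0a0}.
The only common ancestor is abee0a0, so it is the merge base.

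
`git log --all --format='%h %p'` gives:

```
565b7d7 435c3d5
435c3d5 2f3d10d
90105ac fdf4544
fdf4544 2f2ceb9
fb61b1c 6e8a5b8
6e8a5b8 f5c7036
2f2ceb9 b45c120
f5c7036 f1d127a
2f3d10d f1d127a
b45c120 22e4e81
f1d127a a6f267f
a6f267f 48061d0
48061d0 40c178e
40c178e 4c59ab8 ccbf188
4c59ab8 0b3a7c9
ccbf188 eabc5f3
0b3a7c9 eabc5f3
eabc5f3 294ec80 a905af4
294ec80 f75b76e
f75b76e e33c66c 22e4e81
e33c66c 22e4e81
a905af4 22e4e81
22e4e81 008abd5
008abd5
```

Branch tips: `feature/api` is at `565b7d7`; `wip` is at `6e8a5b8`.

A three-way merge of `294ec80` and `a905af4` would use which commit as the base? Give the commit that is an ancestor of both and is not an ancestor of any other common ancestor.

22e4e81

Ancestors of 294ec80: {008abd5, 22e4e81, 294ec80, e33c66c, f75b76e}.
Ancestors of a905af4: {008abd5, 22e4e81, a905af4}.
Common ancestors: {008abd5, 22e4e81}.
Among these, 22e4e81 is not an ancestor of any other common ancestor — it is the merge base.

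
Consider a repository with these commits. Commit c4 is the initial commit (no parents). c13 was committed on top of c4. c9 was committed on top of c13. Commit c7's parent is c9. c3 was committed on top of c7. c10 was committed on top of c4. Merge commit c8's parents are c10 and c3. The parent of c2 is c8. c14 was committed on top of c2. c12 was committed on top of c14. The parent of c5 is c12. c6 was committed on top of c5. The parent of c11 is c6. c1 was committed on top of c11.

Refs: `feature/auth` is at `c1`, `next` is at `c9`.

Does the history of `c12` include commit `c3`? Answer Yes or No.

Ancestors of c12 (commits reachable by following parents): {c10, c12, c13, c14, c2, c3, c4, c7, c8, c9}.
c3 is in that set, so it is an ancestor of c12.

Yes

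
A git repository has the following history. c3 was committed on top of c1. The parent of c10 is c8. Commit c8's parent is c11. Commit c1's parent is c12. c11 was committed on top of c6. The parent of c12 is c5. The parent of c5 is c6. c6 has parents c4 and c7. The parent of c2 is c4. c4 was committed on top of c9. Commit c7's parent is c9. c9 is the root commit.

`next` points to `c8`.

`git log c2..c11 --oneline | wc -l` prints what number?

Reachable from c11: {c11, c4, c6, c7, c9}.
Reachable from c2: {c2, c4, c9}.
In c11's history but not c2's: {c11, c6, c7} — 3 commits.

3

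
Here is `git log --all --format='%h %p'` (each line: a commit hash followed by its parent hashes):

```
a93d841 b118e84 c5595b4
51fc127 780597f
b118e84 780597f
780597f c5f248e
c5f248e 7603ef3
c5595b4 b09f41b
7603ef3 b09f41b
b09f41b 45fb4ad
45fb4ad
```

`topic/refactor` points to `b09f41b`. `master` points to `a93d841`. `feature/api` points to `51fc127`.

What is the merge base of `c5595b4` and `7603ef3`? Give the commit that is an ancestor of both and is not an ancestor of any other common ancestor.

b09f41b

Ancestors of c5595b4: {45fb4ad, b09f41b, c5595b4}.
Ancestors of 7603ef3: {45fb4ad, 7603ef3, b09f41b}.
Common ancestors: {45fb4ad, b09f41b}.
Among these, b09f41b is not an ancestor of any other common ancestor — it is the merge base.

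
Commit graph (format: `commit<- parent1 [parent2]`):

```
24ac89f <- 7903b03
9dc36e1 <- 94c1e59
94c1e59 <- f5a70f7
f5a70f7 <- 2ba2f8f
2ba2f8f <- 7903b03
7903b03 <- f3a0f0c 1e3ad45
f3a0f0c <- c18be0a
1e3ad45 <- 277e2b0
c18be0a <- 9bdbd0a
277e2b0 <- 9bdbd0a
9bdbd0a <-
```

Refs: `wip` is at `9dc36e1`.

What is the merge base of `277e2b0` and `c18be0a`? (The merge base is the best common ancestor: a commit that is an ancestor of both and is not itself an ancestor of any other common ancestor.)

Ancestors of 277e2b0: {277e2b0, 9bdbd0a}.
Ancestors of c18be0a: {9bdbd0a, c18be0a}.
Common ancestors: {9bdbd0a}.
The only common ancestor is 9bdbd0a, so it is the merge base.

9bdbd0a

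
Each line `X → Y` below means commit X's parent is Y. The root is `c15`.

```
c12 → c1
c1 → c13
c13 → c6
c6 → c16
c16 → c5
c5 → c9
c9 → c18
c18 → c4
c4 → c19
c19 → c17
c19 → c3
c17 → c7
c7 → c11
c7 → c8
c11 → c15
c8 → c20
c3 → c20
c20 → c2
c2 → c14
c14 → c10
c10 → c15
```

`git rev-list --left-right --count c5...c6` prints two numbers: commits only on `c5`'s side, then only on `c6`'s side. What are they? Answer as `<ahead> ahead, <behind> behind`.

0 ahead, 2 behind

Reachable from c5: {c10, c11, c14, c15, c17, c18, c19, c2, c20, c3, c4, c5, c7, c8, c9}.
Reachable from c6: {c10, c11, c14, c15, c16, c17, c18, c19, c2, c20, c3, c4, c5, c6, c7, c8, c9}.
Only in c5's history (ahead): {} — 0.
Only in c6's history (behind): {c16, c6} — 2.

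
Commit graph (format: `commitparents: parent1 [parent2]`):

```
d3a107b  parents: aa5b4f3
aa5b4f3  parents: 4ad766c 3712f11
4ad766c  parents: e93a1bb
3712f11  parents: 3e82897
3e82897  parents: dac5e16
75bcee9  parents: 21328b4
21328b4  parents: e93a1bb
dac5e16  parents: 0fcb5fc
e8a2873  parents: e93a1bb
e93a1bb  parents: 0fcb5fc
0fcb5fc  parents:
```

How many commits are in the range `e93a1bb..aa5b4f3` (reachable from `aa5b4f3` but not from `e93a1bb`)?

Reachable from aa5b4f3: {0fcb5fc, 3712f11, 3e82897, 4ad766c, aa5b4f3, dac5e16, e93a1bb}.
Reachable from e93a1bb: {0fcb5fc, e93a1bb}.
In aa5b4f3's history but not e93a1bb's: {3712f11, 3e82897, 4ad766c, aa5b4f3, dac5e16} — 5 commits.

5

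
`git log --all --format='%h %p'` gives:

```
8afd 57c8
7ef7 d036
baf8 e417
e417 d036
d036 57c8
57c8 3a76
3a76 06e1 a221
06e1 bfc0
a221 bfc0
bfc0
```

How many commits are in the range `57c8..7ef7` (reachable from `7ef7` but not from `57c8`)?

2

Reachable from 7ef7: {06e1, 3a76, 57c8, 7ef7, a221, bfc0, d036}.
Reachable from 57c8: {06e1, 3a76, 57c8, a221, bfc0}.
In 7ef7's history but not 57c8's: {7ef7, d036} — 2 commits.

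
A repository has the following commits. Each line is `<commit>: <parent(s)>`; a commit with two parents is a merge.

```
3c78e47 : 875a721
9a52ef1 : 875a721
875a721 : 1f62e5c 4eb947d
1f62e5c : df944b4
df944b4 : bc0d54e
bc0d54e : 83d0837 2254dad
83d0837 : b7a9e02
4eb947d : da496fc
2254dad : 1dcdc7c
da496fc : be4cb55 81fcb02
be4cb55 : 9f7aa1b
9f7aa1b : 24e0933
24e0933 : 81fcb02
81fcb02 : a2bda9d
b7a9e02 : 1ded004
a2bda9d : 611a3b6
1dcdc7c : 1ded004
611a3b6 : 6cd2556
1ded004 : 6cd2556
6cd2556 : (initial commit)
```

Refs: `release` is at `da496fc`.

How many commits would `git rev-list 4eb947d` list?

9

Walking parent pointers from 4eb947d: reachable set = {24e0933, 4eb947d, 611a3b6, 6cd2556, 81fcb02, 9f7aa1b, a2bda9d, be4cb55, da496fc}.
That is 9 commits.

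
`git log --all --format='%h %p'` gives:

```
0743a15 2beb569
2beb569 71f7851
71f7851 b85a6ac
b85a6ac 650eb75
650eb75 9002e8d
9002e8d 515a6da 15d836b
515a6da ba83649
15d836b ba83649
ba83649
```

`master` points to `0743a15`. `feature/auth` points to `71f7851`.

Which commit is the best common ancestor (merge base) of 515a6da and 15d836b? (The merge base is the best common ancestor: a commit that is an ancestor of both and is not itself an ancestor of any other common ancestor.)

ba83649

Ancestors of 515a6da: {515a6da, ba83649}.
Ancestors of 15d836b: {15d836b, ba83649}.
Common ancestors: {ba83649}.
The only common ancestor is ba83649, so it is the merge base.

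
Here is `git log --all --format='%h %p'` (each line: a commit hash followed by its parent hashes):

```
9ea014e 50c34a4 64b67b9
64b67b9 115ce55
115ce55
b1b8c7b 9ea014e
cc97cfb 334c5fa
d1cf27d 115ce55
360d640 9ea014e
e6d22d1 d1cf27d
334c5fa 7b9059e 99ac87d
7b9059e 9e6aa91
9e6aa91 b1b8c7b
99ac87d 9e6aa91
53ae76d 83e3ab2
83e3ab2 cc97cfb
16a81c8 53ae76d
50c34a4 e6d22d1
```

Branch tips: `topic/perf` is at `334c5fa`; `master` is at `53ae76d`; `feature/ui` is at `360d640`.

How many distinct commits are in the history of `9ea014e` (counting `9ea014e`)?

6

Walking parent pointers from 9ea014e: reachable set = {115ce55, 50c34a4, 64b67b9, 9ea014e, d1cf27d, e6d22d1}.
That is 6 commits.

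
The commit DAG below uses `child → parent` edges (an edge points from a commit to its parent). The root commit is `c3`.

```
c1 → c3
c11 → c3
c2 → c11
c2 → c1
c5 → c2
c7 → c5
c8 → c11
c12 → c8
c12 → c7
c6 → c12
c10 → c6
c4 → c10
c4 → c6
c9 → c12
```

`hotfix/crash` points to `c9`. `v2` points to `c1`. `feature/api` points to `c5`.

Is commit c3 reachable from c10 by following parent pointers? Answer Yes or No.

Yes

Ancestors of c10 (commits reachable by following parents): {c1, c10, c11, c12, c2, c3, c5, c6, c7, c8}.
c3 is in that set, so it is an ancestor of c10.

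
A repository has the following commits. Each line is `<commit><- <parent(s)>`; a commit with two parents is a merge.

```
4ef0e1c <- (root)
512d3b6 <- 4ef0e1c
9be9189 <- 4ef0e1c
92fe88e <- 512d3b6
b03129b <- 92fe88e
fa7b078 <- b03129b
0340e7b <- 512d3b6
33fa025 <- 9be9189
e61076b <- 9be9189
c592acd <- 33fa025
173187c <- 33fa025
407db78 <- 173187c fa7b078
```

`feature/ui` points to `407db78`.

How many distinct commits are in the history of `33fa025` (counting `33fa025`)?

3

Walking parent pointers from 33fa025: reachable set = {33fa025, 4ef0e1c, 9be9189}.
That is 3 commits.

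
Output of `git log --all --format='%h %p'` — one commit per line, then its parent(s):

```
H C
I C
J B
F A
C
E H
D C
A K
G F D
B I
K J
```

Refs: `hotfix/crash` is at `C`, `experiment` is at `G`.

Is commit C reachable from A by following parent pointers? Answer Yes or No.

Ancestors of A (commits reachable by following parents): {A, B, C, I, J, K}.
C is in that set, so it is an ancestor of A.

Yes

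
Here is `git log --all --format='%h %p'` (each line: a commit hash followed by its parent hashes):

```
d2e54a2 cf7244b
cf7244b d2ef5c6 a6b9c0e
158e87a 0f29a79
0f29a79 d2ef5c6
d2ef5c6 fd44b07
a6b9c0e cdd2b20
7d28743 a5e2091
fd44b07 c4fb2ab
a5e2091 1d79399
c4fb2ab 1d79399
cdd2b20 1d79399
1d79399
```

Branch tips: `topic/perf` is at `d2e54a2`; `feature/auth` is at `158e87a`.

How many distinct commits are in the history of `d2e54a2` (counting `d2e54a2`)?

Walking parent pointers from d2e54a2: reachable set = {1d79399, a6b9c0e, c4fb2ab, cdd2b20, cf7244b, d2e54a2, d2ef5c6, fd44b07}.
That is 8 commits.

8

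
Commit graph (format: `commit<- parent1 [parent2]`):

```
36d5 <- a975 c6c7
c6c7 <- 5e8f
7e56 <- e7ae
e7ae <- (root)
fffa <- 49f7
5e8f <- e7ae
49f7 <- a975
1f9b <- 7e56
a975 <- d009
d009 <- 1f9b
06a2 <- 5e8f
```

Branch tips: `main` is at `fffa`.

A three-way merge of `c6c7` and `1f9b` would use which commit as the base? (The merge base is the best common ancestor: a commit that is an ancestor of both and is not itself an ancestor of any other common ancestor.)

Ancestors of c6c7: {5e8f, c6c7, e7ae}.
Ancestors of 1f9b: {1f9b, 7e56, e7ae}.
Common ancestors: {e7ae}.
The only common ancestor is e7ae, so it is the merge base.

e7ae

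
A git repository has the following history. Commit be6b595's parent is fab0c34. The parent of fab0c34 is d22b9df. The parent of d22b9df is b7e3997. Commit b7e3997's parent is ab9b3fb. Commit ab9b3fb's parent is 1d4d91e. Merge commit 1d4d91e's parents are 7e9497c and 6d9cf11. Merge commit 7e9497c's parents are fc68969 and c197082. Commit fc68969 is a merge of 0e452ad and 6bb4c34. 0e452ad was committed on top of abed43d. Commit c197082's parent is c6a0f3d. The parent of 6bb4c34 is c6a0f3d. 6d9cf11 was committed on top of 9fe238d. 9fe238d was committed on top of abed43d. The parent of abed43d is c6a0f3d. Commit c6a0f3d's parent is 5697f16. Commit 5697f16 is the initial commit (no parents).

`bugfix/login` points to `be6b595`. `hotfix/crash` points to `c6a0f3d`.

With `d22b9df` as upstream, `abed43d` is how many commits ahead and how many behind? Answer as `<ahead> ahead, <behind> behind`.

0 ahead, 11 behind

Reachable from abed43d: {5697f16, abed43d, c6a0f3d}.
Reachable from d22b9df: {0e452ad, 1d4d91e, 5697f16, 6bb4c34, 6d9cf11, 7e9497c, 9fe238d, ab9b3fb, abed43d, b7e3997, c197082, c6a0f3d, d22b9df, fc68969}.
Only in abed43d's history (ahead): {} — 0.
Only in d22b9df's history (behind): {0e452ad, 1d4d91e, 6bb4c34, 6d9cf11, 7e9497c, 9fe238d, ab9b3fb, b7e3997, c197082, d22b9df, fc68969} — 11.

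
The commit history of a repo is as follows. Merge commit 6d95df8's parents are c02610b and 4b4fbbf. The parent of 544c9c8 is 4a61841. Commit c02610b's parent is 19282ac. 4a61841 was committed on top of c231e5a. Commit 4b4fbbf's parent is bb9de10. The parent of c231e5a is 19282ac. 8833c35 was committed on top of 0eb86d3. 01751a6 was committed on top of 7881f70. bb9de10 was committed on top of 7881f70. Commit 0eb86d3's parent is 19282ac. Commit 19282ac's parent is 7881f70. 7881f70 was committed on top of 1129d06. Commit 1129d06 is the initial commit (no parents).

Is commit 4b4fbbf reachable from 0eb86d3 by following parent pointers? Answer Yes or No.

Ancestors of 0eb86d3: {0eb86d3, 1129d06, 19282ac, 7881f70}.
4b4fbbf is not in that set, so it is not an ancestor of 0eb86d3.

No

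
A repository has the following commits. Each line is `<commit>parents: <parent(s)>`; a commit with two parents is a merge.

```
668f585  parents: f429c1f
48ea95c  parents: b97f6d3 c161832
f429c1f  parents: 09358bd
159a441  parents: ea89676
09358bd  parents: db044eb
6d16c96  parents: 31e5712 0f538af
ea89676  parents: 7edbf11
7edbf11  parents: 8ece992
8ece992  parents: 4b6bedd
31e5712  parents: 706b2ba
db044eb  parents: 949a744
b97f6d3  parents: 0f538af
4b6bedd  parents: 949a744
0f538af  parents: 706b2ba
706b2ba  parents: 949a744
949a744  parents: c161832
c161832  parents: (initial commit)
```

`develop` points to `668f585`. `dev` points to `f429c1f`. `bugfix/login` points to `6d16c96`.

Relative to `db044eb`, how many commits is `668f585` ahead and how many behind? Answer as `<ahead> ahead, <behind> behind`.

Reachable from 668f585: {09358bd, 668f585, 949a744, c161832, db044eb, f429c1f}.
Reachable from db044eb: {949a744, c161832, db044eb}.
Only in 668f585's history (ahead): {09358bd, 668f585, f429c1f} — 3.
Only in db044eb's history (behind): {} — 0.

3 ahead, 0 behind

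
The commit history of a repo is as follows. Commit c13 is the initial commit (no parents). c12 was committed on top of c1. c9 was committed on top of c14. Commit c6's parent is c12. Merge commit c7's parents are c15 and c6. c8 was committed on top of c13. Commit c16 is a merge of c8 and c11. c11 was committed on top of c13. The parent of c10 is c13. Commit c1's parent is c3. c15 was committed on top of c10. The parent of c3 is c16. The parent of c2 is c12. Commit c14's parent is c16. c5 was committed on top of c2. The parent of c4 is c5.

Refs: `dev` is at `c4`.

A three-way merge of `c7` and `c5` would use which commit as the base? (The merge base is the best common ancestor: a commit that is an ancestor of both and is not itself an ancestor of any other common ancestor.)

Ancestors of c7: {c1, c10, c11, c12, c13, c15, c16, c3, c6, c7, c8}.
Ancestors of c5: {c1, c11, c12, c13, c16, c2, c3, c5, c8}.
Common ancestors: {c1, c11, c12, c13, c16, c3, c8}.
Among these, c12 is not an ancestor of any other common ancestor — it is the merge base.

c12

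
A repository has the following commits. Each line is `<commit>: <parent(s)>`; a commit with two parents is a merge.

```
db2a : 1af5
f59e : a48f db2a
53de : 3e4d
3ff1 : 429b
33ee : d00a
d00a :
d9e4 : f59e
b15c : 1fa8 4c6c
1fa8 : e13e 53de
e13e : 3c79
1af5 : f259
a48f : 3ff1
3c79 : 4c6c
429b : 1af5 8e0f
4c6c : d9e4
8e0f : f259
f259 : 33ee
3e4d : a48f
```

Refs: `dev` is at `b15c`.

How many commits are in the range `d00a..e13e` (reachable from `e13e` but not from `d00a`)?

Reachable from e13e: {1af5, 33ee, 3c79, 3ff1, 429b, 4c6c, 8e0f, a48f, d00a, d9e4, db2a, e13e, f259, f59e}.
Reachable from d00a: {d00a}.
In e13e's history but not d00a's: {1af5, 33ee, 3c79, 3ff1, 429b, 4c6c, 8e0f, a48f, d9e4, db2a, e13e, f259, f59e} — 13 commits.

13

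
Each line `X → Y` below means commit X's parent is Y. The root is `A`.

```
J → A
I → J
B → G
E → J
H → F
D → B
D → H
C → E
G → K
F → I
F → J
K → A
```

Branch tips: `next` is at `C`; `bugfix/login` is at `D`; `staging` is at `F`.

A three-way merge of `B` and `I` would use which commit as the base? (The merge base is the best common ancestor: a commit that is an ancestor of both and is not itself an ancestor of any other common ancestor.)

A

Ancestors of B: {A, B, G, K}.
Ancestors of I: {A, I, J}.
Common ancestors: {A}.
The only common ancestor is A, so it is the merge base.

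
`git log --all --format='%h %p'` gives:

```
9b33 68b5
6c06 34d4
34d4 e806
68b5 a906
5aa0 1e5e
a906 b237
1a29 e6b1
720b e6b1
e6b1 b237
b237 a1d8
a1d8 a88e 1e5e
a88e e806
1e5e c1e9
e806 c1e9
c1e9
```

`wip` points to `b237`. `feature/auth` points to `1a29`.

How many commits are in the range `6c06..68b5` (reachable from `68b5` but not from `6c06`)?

Reachable from 68b5: {1e5e, 68b5, a1d8, a88e, a906, b237, c1e9, e806}.
Reachable from 6c06: {34d4, 6c06, c1e9, e806}.
In 68b5's history but not 6c06's: {1e5e, 68b5, a1d8, a88e, a906, b237} — 6 commits.

6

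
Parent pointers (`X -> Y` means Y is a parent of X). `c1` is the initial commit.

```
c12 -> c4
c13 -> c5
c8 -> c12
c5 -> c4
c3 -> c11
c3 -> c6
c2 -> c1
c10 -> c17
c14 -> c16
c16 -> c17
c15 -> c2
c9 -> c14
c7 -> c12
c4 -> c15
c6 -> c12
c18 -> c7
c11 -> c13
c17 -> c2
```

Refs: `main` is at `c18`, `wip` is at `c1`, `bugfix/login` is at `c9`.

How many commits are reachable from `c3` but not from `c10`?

8

Reachable from c3: {c1, c11, c12, c13, c15, c2, c3, c4, c5, c6}.
Reachable from c10: {c1, c10, c17, c2}.
In c3's history but not c10's: {c11, c12, c13, c15, c3, c4, c5, c6} — 8 commits.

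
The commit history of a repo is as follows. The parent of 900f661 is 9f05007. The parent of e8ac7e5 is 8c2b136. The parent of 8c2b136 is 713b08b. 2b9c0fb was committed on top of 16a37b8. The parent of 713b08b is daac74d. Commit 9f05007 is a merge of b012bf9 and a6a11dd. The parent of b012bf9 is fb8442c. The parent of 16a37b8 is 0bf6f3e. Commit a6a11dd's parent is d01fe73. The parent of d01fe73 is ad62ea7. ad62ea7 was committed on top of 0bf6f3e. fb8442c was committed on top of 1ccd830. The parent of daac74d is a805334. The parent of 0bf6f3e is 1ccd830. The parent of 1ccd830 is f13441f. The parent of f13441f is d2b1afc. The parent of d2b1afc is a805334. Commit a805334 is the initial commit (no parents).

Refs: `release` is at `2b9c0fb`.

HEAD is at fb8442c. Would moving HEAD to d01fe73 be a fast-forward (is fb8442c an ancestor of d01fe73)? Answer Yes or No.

A fast-forward from fb8442c to d01fe73 is possible iff fb8442c is an ancestor of d01fe73.
Ancestors of d01fe73: {0bf6f3e, 1ccd830, a805334, ad62ea7, d01fe73, d2b1afc, f13441f}.
fb8442c is not among them, so fast-forward is not possible.

No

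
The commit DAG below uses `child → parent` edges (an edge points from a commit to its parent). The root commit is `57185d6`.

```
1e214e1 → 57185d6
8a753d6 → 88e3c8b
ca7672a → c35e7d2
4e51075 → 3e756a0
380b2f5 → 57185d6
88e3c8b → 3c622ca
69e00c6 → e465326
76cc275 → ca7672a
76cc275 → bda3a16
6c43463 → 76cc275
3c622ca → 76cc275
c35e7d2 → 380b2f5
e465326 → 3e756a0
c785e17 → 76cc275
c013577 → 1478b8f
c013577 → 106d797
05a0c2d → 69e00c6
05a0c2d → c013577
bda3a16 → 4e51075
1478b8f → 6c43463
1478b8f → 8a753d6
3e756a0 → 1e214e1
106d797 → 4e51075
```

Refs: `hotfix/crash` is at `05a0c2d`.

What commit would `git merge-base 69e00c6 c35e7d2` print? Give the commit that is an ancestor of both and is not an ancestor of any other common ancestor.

Ancestors of 69e00c6: {1e214e1, 3e756a0, 57185d6, 69e00c6, e465326}.
Ancestors of c35e7d2: {380b2f5, 57185d6, c35e7d2}.
Common ancestors: {57185d6}.
The only common ancestor is 57185d6, so it is the merge base.

57185d6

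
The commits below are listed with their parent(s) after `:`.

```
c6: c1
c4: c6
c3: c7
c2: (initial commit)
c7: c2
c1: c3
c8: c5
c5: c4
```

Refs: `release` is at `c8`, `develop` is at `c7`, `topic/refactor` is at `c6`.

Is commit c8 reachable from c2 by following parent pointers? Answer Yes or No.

No

Ancestors of c2: {c2}.
c8 is not in that set, so it is not an ancestor of c2.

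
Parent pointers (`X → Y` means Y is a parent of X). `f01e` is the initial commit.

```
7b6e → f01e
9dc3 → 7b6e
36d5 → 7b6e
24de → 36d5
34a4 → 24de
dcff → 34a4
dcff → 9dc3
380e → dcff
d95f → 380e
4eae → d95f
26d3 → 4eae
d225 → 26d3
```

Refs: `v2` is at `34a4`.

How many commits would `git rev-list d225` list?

Walking parent pointers from d225: reachable set = {24de, 26d3, 34a4, 36d5, 380e, 4eae, 7b6e, 9dc3, d225, d95f, dcff, f01e}.
That is 12 commits.

12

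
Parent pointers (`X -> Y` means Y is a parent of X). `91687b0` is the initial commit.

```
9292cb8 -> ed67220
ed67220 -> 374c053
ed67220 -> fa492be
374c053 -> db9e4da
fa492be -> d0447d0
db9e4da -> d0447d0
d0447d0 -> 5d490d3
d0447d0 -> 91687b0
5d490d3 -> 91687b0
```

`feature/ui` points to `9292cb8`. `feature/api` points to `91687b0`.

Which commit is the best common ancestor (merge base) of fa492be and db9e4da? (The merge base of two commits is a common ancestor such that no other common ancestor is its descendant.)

Ancestors of fa492be: {5d490d3, 91687b0, d0447d0, fa492be}.
Ancestors of db9e4da: {5d490d3, 91687b0, d0447d0, db9e4da}.
Common ancestors: {5d490d3, 91687b0, d0447d0}.
Among these, d0447d0 is not an ancestor of any other common ancestor — it is the merge base.

d0447d0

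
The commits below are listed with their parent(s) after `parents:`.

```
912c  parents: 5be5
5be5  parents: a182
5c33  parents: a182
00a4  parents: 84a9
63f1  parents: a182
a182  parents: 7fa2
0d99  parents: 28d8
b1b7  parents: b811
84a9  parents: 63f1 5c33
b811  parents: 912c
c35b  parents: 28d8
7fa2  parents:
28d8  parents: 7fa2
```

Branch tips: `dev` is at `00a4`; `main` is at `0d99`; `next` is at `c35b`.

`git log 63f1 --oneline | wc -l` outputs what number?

3

Walking parent pointers from 63f1: reachable set = {63f1, 7fa2, a182}.
That is 3 commits.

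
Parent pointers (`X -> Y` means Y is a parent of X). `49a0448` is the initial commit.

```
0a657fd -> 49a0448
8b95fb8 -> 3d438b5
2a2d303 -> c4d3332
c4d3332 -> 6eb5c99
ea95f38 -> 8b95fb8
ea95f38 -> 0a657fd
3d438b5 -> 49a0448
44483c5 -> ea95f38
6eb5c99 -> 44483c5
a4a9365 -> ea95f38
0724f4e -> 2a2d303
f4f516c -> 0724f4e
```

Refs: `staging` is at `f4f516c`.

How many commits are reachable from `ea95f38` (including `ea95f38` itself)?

Walking parent pointers from ea95f38: reachable set = {0a657fd, 3d438b5, 49a0448, 8b95fb8, ea95f38}.
That is 5 commits.

5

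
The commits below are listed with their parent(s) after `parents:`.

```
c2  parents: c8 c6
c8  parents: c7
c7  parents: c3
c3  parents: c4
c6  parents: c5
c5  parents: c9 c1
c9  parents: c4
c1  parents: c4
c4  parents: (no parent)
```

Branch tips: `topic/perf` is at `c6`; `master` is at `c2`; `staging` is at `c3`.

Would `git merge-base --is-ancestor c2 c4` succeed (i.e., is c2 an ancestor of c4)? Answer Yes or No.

No

Ancestors of c4: {c4}.
c2 is not in that set, so it is not an ancestor of c4.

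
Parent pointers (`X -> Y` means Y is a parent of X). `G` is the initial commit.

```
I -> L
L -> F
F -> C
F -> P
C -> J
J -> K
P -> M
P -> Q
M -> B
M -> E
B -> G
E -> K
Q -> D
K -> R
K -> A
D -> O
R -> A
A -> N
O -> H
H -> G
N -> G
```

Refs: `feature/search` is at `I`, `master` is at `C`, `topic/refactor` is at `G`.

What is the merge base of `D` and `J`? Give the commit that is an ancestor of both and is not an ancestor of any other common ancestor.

Ancestors of D: {D, G, H, O}.
Ancestors of J: {A, G, J, K, N, R}.
Common ancestors: {G}.
The only common ancestor is G, so it is the merge base.

G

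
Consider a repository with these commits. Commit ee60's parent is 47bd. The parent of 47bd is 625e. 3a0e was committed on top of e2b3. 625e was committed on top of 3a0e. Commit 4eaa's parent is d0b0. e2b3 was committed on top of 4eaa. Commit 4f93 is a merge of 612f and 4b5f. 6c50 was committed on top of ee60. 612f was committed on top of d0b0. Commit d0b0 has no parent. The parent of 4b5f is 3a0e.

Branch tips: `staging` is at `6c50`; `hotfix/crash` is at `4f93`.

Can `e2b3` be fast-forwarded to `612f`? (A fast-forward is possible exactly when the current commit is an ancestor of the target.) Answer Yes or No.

No

A fast-forward from e2b3 to 612f is possible iff e2b3 is an ancestor of 612f.
Ancestors of 612f: {612f, d0b0}.
e2b3 is not among them, so fast-forward is not possible.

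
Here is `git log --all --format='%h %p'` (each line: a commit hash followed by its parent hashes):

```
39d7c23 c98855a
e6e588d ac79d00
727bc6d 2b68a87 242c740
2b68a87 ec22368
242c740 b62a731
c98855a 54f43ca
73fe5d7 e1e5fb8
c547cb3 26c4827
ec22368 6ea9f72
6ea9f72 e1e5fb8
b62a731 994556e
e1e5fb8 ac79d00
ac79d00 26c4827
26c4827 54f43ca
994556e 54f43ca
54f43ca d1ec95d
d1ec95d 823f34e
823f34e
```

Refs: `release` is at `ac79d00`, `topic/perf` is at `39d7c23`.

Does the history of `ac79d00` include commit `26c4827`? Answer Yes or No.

Yes

Ancestors of ac79d00 (commits reachable by following parents): {26c4827, 54f43ca, 823f34e, ac79d00, d1ec95d}.
26c4827 is in that set, so it is an ancestor of ac79d00.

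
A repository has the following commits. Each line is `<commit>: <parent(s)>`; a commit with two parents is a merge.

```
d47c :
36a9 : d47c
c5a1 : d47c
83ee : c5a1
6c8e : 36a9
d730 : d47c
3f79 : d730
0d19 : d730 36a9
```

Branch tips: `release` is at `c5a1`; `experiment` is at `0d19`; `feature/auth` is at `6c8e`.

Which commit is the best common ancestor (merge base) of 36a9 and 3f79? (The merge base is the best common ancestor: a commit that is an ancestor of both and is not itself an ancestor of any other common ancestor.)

Ancestors of 36a9: {36a9, d47c}.
Ancestors of 3f79: {3f79, d47c, d730}.
Common ancestors: {d47c}.
The only common ancestor is d47c, so it is the merge base.

d47c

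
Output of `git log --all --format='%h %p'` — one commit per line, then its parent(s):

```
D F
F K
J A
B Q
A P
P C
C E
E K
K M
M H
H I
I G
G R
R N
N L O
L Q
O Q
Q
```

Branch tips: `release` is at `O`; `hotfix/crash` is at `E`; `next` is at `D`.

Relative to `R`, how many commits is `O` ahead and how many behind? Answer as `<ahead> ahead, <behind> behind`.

0 ahead, 3 behind

Reachable from O: {O, Q}.
Reachable from R: {L, N, O, Q, R}.
Only in O's history (ahead): {} — 0.
Only in R's history (behind): {L, N, R} — 3.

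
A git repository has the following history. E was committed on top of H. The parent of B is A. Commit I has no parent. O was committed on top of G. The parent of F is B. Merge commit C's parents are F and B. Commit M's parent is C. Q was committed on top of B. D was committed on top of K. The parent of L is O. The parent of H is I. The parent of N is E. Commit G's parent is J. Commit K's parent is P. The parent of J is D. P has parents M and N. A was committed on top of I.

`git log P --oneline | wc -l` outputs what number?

Walking parent pointers from P: reachable set = {A, B, C, E, F, H, I, M, N, P}.
That is 10 commits.

10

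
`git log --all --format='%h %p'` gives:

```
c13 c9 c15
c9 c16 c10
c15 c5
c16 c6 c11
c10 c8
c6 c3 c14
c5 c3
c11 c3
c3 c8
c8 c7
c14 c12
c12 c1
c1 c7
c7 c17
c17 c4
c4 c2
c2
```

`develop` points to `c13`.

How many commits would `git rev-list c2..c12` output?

Reachable from c12: {c1, c12, c17, c2, c4, c7}.
Reachable from c2: {c2}.
In c12's history but not c2's: {c1, c12, c17, c4, c7} — 5 commits.

5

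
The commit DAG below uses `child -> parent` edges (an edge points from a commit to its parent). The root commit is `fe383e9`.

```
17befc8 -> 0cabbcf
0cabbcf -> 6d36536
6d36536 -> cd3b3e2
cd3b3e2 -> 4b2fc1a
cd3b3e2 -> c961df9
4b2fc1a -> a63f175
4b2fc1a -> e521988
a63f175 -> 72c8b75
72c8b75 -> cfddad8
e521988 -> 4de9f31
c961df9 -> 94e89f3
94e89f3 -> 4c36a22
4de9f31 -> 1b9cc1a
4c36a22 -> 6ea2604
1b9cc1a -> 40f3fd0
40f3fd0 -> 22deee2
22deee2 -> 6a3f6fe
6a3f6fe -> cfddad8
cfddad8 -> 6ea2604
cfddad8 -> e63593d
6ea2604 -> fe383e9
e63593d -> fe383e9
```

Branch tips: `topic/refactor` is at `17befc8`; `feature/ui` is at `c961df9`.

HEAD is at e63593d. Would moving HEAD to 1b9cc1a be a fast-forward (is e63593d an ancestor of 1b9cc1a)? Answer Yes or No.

Yes

A fast-forward from e63593d to 1b9cc1a is possible iff e63593d is an ancestor of 1b9cc1a.
Ancestors of 1b9cc1a: {1b9cc1a, 22deee2, 40f3fd0, 6a3f6fe, 6ea2604, cfddad8, e63593d, fe383e9}.
e63593d is among them, so fast-forward is possible.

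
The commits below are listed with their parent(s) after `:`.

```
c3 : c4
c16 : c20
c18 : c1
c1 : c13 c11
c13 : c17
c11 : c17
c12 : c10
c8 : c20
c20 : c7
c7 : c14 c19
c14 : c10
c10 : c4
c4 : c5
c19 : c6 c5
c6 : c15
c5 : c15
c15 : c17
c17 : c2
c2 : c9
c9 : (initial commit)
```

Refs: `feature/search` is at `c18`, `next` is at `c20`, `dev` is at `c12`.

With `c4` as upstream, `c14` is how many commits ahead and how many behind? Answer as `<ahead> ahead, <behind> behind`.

2 ahead, 0 behind

Reachable from c14: {c10, c14, c15, c17, c2, c4, c5, c9}.
Reachable from c4: {c15, c17, c2, c4, c5, c9}.
Only in c14's history (ahead): {c10, c14} — 2.
Only in c4's history (behind): {} — 0.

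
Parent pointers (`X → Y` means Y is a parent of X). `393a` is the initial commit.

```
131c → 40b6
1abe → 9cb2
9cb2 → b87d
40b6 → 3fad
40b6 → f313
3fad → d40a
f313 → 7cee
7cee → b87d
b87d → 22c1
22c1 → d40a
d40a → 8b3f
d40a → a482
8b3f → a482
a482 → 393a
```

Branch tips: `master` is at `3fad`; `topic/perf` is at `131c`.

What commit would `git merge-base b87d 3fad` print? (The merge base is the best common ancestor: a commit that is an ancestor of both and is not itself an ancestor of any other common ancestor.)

Ancestors of b87d: {22c1, 393a, 8b3f, a482, b87d, d40a}.
Ancestors of 3fad: {393a, 3fad, 8b3f, a482, d40a}.
Common ancestors: {393a, 8b3f, a482, d40a}.
Among these, d40a is not an ancestor of any other common ancestor — it is the merge base.

d40a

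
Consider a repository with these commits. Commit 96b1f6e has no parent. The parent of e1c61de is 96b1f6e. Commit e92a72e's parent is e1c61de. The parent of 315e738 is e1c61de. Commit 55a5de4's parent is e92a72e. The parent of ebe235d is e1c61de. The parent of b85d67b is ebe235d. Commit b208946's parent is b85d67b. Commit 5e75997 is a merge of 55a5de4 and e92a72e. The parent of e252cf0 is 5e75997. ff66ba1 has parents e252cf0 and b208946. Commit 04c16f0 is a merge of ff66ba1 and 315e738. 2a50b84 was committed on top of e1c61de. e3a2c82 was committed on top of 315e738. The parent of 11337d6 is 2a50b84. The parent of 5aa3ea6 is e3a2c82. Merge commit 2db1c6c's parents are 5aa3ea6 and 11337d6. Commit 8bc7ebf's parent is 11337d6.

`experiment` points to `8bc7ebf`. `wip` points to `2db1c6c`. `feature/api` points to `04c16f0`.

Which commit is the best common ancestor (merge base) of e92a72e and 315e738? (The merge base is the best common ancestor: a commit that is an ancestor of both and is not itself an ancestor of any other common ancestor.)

Ancestors of e92a72e: {96b1f6e, e1c61de, e92a72e}.
Ancestors of 315e738: {315e738, 96b1f6e, e1c61de}.
Common ancestors: {96b1f6e, e1c61de}.
Among these, e1c61de is not an ancestor of any other common ancestor — it is the merge base.

e1c61de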